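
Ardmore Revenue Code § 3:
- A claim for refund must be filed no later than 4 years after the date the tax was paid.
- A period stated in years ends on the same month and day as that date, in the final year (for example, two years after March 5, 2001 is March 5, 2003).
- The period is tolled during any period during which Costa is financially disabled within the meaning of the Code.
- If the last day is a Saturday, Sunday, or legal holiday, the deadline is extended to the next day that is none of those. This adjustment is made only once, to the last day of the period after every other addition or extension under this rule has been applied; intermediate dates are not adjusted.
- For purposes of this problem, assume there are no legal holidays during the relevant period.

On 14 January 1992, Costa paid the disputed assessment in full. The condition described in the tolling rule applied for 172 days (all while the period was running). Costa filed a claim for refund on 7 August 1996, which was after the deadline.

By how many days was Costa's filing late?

4 years after 14 January 1992 is January 14, 1996.
Tolling adds 172 days: January 14, 1996 + 172 days = July 4, 1996.
July 4, 1996 is a Thursday and not a legal holiday, so no extension applies.
The deadline is July 4, 1996; from July 4, 1996 to August 7, 1996 is 34 days.

34 days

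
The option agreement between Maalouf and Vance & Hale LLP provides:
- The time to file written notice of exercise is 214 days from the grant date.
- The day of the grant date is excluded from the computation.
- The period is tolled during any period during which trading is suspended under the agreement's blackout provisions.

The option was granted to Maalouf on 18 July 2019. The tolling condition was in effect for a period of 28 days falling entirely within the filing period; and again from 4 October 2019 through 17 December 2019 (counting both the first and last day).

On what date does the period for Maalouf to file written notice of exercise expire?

May 30, 2020

214 days after 18 July 2019 is February 17, 2020.
Tolling adds 28 days: February 17, 2020 + 28 days = March 16, 2020.
From October 4, 2019 through December 17, 2019 inclusive is 75 days; tolling adds 75 days: March 16, 2020 + 75 days = May 30, 2020.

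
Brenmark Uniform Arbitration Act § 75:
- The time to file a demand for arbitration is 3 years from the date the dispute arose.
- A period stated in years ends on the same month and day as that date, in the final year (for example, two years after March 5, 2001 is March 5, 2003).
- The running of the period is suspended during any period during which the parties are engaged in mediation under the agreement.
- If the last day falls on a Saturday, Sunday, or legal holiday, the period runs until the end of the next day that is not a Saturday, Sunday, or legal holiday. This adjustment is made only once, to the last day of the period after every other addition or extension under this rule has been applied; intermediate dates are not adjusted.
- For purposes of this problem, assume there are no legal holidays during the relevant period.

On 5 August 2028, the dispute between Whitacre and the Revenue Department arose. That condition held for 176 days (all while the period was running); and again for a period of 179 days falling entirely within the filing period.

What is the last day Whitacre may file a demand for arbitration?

July 26, 2032

3 years after 5 August 2028 is August 5, 2031.
Tolling adds 176 days: August 5, 2031 + 176 days = January 28, 2032.
Tolling adds 179 days: January 28, 2032 + 179 days = July 25, 2032.
July 25, 2032 is Sunday. The next qualifying day is July 26, 2032.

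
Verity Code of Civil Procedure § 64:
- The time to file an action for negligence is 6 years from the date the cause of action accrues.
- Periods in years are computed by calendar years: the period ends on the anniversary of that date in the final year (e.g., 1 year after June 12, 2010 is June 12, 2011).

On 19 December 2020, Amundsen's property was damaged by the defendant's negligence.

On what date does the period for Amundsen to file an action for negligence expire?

December 19, 2026

6 years after 19 December 2020 is December 19, 2026.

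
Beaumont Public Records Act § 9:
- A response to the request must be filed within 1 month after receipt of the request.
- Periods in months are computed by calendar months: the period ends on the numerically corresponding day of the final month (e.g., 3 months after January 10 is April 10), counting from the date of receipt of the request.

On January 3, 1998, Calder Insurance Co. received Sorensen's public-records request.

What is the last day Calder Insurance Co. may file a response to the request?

1 month after January 3, 1998 is February 3, 1998.

February 3, 1998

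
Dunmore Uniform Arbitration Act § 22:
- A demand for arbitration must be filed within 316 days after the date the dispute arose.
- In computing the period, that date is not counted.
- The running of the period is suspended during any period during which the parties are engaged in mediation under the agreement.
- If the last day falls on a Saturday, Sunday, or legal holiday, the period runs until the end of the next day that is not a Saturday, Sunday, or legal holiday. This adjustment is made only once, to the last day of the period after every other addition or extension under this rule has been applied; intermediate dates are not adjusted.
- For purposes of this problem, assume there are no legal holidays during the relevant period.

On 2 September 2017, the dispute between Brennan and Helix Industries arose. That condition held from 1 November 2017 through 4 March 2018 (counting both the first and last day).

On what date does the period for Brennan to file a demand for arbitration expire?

November 16, 2018

316 days after 2 September 2017 is July 15, 2018.
From November 1, 2017 through March 4, 2018 inclusive is 124 days; tolling adds 124 days: July 15, 2018 + 124 days = November 16, 2018.
November 16, 2018 is a Friday and not a legal holiday, so no extension applies.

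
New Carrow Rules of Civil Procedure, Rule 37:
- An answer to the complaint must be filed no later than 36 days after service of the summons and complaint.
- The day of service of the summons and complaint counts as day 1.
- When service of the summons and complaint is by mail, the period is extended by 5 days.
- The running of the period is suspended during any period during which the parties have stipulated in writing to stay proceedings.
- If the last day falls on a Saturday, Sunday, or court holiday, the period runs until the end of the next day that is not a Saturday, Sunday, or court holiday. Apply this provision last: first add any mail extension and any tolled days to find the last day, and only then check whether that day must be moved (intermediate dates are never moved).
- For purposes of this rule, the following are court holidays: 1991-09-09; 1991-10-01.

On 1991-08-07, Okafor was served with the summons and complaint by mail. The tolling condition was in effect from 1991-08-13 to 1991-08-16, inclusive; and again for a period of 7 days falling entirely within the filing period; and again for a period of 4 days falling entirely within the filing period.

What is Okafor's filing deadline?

October 2, 1991

Counting 1991-08-07 as day 1, day 36 is September 11, 1991.
Service was by mail, adding 5 days: September 11, 1991 + 5 days = September 16, 1991.
From August 13, 1991 through August 16, 1991 inclusive is 4 days; tolling adds 4 days: September 16, 1991 + 4 days = September 20, 1991.
Tolling adds 7 days: September 20, 1991 + 7 days = September 27, 1991.
Tolling adds 4 days: September 27, 1991 + 4 days = October 1, 1991.
October 1, 1991 is a listed holiday. The next qualifying day is October 2, 1991.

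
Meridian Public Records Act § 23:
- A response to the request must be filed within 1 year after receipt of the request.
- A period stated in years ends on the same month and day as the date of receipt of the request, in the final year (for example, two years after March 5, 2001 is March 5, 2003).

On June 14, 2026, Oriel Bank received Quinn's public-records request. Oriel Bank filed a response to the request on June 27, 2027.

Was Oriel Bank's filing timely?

1 year after June 14, 2026 is June 14, 2027.
The deadline is June 14, 2027; the filing on June 27, 2027 is after that date.

No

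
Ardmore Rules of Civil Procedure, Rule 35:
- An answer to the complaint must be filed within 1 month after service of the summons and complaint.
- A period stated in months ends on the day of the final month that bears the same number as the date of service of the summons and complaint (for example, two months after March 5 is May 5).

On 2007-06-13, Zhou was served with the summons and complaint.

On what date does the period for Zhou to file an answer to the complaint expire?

1 month after 2007-06-13 is July 13, 2007.

July 13, 2007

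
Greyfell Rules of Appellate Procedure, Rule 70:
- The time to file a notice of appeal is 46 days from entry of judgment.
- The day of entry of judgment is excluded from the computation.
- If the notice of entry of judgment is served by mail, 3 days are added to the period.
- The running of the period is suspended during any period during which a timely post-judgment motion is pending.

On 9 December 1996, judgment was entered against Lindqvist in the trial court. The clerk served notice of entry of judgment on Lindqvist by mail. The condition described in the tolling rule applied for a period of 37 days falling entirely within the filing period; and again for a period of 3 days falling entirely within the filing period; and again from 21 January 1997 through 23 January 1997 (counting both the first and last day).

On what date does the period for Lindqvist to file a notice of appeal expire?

March 11, 1997

46 days after 9 December 1996 is January 24, 1997.
Service was by mail, adding 3 days: January 24, 1997 + 3 days = January 27, 1997.
Tolling adds 37 days: January 27, 1997 + 37 days = March 5, 1997.
Tolling adds 3 days: March 5, 1997 + 3 days = March 8, 1997.
From January 21, 1997 through January 23, 1997 inclusive is 3 days; tolling adds 3 days: March 8, 1997 + 3 days = March 11, 1997.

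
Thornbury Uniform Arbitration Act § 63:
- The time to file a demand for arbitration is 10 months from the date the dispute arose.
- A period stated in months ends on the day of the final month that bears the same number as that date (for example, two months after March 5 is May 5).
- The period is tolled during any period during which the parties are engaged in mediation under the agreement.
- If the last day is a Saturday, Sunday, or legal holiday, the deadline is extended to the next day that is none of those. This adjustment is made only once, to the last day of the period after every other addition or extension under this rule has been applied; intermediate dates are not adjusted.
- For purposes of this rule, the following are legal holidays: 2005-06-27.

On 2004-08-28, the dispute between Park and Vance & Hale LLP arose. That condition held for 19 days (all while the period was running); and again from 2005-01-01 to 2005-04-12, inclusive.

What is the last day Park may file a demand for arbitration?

October 27, 2005

10 months after 2004-08-28 is June 28, 2005.
Tolling adds 19 days: June 28, 2005 + 19 days = July 17, 2005.
From January 1, 2005 through April 12, 2005 inclusive is 102 days; tolling adds 102 days: July 17, 2005 + 102 days = October 27, 2005.
October 27, 2005 is a Thursday and not a legal holiday, so no extension applies.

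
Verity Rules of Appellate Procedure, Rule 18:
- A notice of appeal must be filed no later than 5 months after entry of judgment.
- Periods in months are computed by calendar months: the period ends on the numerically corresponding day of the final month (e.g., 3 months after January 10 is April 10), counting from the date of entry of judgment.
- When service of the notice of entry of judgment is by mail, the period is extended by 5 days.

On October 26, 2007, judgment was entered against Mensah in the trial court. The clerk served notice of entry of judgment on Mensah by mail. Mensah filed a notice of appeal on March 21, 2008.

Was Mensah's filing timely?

Yes

5 months after October 26, 2007 is March 26, 2008.
Service was by mail, adding 5 days: March 26, 2008 + 5 days = March 31, 2008.
The deadline is March 31, 2008; the filing on March 21, 2008 is on or before that date.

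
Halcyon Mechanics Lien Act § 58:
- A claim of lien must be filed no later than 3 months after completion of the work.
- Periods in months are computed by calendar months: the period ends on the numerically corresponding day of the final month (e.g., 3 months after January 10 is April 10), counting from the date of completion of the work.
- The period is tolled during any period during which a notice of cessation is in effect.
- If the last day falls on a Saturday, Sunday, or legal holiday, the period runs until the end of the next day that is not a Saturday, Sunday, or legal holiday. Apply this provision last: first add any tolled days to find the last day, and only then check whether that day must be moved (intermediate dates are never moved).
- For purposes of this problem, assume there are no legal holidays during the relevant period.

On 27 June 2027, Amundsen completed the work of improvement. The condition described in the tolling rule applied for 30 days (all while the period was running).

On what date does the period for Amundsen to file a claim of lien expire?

3 months after 27 June 2027 is September 27, 2027.
Tolling adds 30 days: September 27, 2027 + 30 days = October 27, 2027.
October 27, 2027 is a Wednesday and not a legal holiday, so no extension applies.

October 27, 2027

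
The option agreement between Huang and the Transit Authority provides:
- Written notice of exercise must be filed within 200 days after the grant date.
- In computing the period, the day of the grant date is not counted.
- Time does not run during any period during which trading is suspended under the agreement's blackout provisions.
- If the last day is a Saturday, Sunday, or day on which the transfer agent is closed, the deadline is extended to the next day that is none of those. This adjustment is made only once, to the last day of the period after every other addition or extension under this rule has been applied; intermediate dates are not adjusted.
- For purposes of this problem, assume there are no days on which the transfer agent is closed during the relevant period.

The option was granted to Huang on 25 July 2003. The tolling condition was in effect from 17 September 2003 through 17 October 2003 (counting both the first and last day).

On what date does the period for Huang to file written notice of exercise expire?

March 12, 2004

200 days after 25 July 2003 is February 10, 2004.
From September 17, 2003 through October 17, 2003 inclusive is 31 days; tolling adds 31 days: February 10, 2004 + 31 days = March 12, 2004.
March 12, 2004 is a Friday and not a day on which the transfer agent is closed, so no extension applies.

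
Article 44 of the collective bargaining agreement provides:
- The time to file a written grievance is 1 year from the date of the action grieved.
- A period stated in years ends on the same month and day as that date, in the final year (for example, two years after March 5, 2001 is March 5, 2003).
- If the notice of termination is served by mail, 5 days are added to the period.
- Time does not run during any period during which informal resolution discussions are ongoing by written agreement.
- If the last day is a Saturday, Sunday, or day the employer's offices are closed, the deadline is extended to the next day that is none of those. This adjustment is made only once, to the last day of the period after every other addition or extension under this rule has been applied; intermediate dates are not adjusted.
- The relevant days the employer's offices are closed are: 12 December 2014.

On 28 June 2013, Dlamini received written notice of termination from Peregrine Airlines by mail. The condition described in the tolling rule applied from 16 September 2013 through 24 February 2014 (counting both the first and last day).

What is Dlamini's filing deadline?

December 15, 2014

1 year after 28 June 2013 is June 28, 2014.
Service was by mail, adding 5 days: June 28, 2014 + 5 days = July 3, 2014.
From September 16, 2013 through February 24, 2014 inclusive is 162 days; tolling adds 162 days: July 3, 2014 + 162 days = December 12, 2014.
December 12, 2014 is a listed holiday; December 13, 2014 is Saturday; December 14, 2014 is Sunday. The next qualifying day is December 15, 2014.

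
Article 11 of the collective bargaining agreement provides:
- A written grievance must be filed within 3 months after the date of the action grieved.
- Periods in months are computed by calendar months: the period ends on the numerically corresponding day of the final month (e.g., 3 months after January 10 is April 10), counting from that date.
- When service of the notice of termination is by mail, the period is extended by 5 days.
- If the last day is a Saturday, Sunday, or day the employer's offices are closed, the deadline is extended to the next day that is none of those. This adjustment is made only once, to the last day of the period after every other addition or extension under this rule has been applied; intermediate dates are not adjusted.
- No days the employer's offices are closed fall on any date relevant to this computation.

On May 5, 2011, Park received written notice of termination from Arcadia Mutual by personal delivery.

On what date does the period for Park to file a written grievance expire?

August 5, 2011

3 months after May 5, 2011 is August 5, 2011.
Service was not by mail, so no mail extension applies.
August 5, 2011 is a Friday and not a day the employer's offices are closed, so no extension applies.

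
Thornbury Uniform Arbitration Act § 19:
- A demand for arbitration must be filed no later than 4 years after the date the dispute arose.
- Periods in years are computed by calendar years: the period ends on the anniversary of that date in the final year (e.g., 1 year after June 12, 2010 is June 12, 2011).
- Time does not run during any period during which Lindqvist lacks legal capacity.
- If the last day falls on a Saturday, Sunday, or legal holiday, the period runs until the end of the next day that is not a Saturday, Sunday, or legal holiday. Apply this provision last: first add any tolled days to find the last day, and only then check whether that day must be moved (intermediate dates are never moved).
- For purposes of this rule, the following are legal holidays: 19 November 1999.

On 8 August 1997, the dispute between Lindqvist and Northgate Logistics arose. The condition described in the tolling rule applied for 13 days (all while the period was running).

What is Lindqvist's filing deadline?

4 years after 8 August 1997 is August 8, 2001.
Tolling adds 13 days: August 8, 2001 + 13 days = August 21, 2001.
August 21, 2001 is a Tuesday and not a legal holiday, so no extension applies.

August 21, 2001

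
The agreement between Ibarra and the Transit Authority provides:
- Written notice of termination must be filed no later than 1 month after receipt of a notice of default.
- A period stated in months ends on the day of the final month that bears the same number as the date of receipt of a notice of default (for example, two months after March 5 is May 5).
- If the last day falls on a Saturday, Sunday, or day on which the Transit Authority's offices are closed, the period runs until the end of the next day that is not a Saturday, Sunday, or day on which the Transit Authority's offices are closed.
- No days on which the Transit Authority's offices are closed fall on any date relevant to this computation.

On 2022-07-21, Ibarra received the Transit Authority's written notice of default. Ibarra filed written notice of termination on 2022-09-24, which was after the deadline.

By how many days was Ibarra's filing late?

1 month after 2022-07-21 is August 21, 2022.
August 21, 2022 is Sunday. The next qualifying day is August 22, 2022.
The deadline is August 22, 2022; from August 22, 2022 to September 24, 2022 is 33 days.

33 days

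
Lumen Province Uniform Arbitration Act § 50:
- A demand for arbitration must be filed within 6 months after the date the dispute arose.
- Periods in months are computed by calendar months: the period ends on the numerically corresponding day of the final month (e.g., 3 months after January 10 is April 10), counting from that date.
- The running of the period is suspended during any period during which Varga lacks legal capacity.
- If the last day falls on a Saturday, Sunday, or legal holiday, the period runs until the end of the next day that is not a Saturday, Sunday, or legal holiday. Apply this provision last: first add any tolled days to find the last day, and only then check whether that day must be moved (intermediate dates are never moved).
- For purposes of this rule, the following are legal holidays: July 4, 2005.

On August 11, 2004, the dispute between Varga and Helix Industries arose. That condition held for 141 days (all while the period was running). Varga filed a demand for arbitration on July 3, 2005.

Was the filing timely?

Yes

6 months after August 11, 2004 is February 11, 2005.
Tolling adds 141 days: February 11, 2005 + 141 days = July 2, 2005.
July 2, 2005 is Saturday; July 3, 2005 is Sunday; July 4, 2005 is a listed holiday. The next qualifying day is July 5, 2005.
The deadline is July 5, 2005; the filing on July 3, 2005 is on or before that date.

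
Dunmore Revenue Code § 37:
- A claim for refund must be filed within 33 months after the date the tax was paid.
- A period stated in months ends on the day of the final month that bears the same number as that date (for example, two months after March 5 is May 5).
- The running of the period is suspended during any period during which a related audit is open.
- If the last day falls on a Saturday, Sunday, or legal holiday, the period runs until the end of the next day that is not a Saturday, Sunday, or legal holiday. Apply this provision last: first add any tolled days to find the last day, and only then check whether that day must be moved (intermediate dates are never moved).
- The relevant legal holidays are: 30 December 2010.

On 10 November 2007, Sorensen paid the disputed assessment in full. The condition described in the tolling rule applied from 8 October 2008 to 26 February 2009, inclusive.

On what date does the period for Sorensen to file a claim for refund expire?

December 31, 2010

33 months after 10 November 2007 is August 10, 2010.
From October 8, 2008 through February 26, 2009 inclusive is 142 days; tolling adds 142 days: August 10, 2010 + 142 days = December 30, 2010.
December 30, 2010 is a listed holiday. The next qualifying day is December 31, 2010.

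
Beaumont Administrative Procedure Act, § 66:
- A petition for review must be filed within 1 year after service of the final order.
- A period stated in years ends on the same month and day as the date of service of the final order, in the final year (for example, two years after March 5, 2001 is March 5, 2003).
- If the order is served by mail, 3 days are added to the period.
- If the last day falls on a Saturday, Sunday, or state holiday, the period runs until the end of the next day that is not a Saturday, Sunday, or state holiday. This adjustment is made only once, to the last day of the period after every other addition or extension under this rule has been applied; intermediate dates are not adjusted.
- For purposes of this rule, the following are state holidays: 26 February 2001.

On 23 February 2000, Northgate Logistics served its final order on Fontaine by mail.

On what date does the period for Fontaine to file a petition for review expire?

February 27, 2001

1 year after 23 February 2000 is February 23, 2001.
Service was by mail, adding 3 days: February 23, 2001 + 3 days = February 26, 2001.
February 26, 2001 is a listed holiday. The next qualifying day is February 27, 2001.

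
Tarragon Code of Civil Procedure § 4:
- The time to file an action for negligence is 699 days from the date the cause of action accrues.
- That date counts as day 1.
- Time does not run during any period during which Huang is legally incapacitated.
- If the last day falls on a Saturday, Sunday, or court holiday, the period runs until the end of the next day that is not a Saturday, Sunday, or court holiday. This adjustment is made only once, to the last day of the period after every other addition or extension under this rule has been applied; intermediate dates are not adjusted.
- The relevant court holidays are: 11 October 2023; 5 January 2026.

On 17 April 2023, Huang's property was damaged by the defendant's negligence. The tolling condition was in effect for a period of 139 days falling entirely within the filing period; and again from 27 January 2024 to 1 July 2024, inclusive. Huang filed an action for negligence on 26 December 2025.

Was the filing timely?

Counting 17 April 2023 as day 1, day 699 is March 15, 2025.
Tolling adds 139 days: March 15, 2025 + 139 days = August 1, 2025.
From January 27, 2024 through July 1, 2024 inclusive is 157 days; tolling adds 157 days: August 1, 2025 + 157 days = January 5, 2026.
January 5, 2026 is a listed holiday. The next qualifying day is January 6, 2026.
The deadline is January 6, 2026; the filing on December 26, 2025 is on or before that date.

Yes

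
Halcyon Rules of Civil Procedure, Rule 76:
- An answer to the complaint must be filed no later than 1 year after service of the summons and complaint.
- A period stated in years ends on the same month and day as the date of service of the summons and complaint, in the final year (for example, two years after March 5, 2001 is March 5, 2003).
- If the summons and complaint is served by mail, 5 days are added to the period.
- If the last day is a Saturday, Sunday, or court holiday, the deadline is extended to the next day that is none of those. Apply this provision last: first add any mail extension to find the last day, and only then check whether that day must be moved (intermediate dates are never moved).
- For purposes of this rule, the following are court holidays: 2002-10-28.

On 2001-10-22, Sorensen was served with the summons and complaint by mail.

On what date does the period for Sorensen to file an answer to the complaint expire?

October 29, 2002

1 year after 2001-10-22 is October 22, 2002.
Service was by mail, adding 5 days: October 22, 2002 + 5 days = October 27, 2002.
October 27, 2002 is Sunday; October 28, 2002 is a listed holiday. The next qualifying day is October 29, 2002.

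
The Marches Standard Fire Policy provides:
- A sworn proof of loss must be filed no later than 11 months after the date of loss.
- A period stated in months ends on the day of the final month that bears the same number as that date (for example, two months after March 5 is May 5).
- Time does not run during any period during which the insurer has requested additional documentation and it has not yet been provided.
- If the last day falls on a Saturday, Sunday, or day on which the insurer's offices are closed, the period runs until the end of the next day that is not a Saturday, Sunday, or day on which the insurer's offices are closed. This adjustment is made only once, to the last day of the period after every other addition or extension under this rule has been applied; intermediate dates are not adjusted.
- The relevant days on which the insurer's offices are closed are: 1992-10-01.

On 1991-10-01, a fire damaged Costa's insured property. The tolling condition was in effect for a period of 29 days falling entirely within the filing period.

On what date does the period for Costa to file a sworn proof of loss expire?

11 months after 1991-10-01 is September 1, 1992.
Tolling adds 29 days: September 1, 1992 + 29 days = September 30, 1992.
September 30, 1992 is a Wednesday and not a day on which the insurer's offices are closed, so no extension applies.

September 30, 1992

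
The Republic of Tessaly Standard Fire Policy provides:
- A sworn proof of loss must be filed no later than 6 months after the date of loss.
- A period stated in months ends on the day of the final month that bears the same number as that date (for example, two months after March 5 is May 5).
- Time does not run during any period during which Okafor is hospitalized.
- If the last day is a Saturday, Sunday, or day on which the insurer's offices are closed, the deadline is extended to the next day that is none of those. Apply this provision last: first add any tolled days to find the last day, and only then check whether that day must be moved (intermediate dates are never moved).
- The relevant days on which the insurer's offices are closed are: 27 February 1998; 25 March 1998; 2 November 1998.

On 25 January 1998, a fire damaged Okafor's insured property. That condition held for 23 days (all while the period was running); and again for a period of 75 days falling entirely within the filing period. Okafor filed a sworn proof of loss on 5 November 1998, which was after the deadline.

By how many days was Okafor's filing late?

2 days

6 months after 25 January 1998 is July 25, 1998.
Tolling adds 23 days: July 25, 1998 + 23 days = August 17, 1998.
Tolling adds 75 days: August 17, 1998 + 75 days = October 31, 1998.
October 31, 1998 is Saturday; November 1, 1998 is Sunday; November 2, 1998 is a listed holiday. The next qualifying day is November 3, 1998.
The deadline is November 3, 1998; from November 3, 1998 to November 5, 1998 is 2 days.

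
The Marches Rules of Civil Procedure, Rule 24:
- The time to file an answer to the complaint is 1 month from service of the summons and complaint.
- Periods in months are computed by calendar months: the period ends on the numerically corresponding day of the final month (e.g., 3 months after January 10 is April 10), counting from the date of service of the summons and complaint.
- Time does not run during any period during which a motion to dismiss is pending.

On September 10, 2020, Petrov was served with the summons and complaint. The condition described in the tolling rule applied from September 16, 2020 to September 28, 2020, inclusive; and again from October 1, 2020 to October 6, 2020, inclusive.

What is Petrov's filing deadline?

1 month after September 10, 2020 is October 10, 2020.
From September 16, 2020 through September 28, 2020 inclusive is 13 days; tolling adds 13 days: October 10, 2020 + 13 days = October 23, 2020.
From October 1, 2020 through October 6, 2020 inclusive is 6 days; tolling adds 6 days: October 23, 2020 + 6 days = October 29, 2020.

October 29, 2020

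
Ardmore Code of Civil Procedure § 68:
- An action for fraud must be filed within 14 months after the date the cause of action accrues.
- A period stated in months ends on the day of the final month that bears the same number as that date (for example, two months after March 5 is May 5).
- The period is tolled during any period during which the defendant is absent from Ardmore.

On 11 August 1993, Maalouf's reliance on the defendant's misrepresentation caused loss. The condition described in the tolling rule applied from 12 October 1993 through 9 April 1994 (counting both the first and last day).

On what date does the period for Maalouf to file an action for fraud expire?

April 9, 1995

14 months after 11 August 1993 is October 11, 1994.
From October 12, 1993 through April 9, 1994 inclusive is 180 days; tolling adds 180 days: October 11, 1994 + 180 days = April 9, 1995.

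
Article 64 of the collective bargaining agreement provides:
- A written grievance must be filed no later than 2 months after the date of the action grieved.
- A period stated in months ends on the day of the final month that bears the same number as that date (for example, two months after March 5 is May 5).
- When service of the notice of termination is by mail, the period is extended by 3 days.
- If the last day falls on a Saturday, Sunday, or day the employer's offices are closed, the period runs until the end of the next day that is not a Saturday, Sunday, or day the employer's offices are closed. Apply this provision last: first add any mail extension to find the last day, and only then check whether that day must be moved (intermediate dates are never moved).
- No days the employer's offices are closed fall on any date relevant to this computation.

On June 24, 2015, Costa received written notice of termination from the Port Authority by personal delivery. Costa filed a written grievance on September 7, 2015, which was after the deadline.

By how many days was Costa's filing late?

2 months after June 24, 2015 is August 24, 2015.
Service was not by mail, so no mail extension applies.
August 24, 2015 is a Monday and not a day the employer's offices are closed, so no extension applies.
The deadline is August 24, 2015; from August 24, 2015 to September 7, 2015 is 14 days.

14 days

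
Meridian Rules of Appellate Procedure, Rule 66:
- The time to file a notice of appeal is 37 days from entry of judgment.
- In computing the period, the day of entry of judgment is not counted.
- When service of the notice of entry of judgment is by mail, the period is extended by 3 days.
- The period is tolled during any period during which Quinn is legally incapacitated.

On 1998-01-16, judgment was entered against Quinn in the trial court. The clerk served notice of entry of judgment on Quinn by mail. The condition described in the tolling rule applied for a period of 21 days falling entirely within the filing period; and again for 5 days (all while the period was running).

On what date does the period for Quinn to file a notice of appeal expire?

March 23, 1998

37 days after 1998-01-16 is February 22, 1998.
Service was by mail, adding 3 days: February 22, 1998 + 3 days = February 25, 1998.
Tolling adds 21 days: February 25, 1998 + 21 days = March 18, 1998.
Tolling adds 5 days: March 18, 1998 + 5 days = March 23, 1998.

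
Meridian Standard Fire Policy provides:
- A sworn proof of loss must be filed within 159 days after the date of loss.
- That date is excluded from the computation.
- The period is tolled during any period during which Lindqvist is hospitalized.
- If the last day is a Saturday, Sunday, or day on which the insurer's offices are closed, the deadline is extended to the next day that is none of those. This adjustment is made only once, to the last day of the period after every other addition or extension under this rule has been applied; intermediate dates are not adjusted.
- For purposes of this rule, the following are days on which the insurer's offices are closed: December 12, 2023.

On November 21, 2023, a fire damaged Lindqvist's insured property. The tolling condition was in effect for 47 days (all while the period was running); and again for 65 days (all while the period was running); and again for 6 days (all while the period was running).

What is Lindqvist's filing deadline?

August 26, 2024

159 days after November 21, 2023 is April 28, 2024.
Tolling adds 47 days: April 28, 2024 + 47 days = June 14, 2024.
Tolling adds 65 days: June 14, 2024 + 65 days = August 18, 2024.
Tolling adds 6 days: August 18, 2024 + 6 days = August 24, 2024.
August 24, 2024 is Saturday; August 25, 2024 is Sunday. The next qualifying day is August 26, 2024.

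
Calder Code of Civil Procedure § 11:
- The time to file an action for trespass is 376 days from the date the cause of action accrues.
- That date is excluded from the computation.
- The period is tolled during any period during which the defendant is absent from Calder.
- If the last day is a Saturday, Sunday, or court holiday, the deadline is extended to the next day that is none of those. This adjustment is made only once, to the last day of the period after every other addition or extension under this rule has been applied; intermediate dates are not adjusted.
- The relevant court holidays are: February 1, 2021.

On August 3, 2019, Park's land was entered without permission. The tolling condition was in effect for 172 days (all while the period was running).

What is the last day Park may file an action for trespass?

February 2, 2021

376 days after August 3, 2019 is August 13, 2020.
Tolling adds 172 days: August 13, 2020 + 172 days = February 1, 2021.
February 1, 2021 is a listed holiday. The next qualifying day is February 2, 2021.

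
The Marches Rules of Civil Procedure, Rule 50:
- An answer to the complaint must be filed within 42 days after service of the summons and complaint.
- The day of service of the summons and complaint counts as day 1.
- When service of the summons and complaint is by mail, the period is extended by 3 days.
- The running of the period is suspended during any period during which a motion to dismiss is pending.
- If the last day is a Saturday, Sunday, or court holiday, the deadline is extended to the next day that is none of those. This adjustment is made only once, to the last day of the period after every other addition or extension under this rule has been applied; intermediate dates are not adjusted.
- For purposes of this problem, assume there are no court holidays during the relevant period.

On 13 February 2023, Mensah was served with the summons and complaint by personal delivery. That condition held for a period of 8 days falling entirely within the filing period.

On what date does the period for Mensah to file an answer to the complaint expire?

Counting 13 February 2023 as day 1, day 42 is March 26, 2023.
Service was not by mail, so no mail extension applies.
Tolling adds 8 days: March 26, 2023 + 8 days = April 3, 2023.
April 3, 2023 is a Monday and not a court holiday, so no extension applies.

April 3, 2023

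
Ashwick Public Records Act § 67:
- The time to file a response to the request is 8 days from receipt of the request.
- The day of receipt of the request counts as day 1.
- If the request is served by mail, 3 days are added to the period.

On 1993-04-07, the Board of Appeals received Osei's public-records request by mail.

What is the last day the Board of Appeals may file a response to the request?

April 17, 1993

Counting 1993-04-07 as day 1, day 8 is April 14, 1993.
Service was by mail, adding 3 days: April 14, 1993 + 3 days = April 17, 1993.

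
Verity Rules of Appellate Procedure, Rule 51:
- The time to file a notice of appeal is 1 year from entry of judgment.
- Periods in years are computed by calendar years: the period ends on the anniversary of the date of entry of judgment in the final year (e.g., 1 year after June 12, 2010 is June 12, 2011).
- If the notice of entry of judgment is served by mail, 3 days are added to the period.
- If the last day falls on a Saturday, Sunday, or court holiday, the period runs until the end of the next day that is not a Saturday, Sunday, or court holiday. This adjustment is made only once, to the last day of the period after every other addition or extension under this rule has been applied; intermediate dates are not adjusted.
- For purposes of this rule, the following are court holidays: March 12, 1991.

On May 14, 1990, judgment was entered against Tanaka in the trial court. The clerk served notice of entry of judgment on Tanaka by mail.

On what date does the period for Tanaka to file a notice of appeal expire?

May 17, 1991

1 year after May 14, 1990 is May 14, 1991.
Service was by mail, adding 3 days: May 14, 1991 + 3 days = May 17, 1991.
May 17, 1991 is a Friday and not a court holiday, so no extension applies.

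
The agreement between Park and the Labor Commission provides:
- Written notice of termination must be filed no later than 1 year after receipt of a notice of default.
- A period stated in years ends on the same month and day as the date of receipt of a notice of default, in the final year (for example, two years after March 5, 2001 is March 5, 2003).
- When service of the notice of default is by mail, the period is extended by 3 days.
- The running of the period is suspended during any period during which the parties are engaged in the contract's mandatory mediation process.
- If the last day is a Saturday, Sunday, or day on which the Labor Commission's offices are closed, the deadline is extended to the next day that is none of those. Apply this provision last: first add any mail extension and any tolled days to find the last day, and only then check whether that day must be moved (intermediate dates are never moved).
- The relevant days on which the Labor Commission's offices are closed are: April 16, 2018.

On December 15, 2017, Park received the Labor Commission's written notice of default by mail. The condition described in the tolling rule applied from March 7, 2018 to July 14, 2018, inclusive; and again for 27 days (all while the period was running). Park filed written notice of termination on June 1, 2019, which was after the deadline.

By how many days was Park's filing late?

8 days

1 year after December 15, 2017 is December 15, 2018.
Service was by mail, adding 3 days: December 15, 2018 + 3 days = December 18, 2018.
From March 7, 2018 through July 14, 2018 inclusive is 130 days; tolling adds 130 days: December 18, 2018 + 130 days = April 27, 2019.
Tolling adds 27 days: April 27, 2019 + 27 days = May 24, 2019.
May 24, 2019 is a Friday and not a day on which the Labor Commission's offices are closed, so no extension applies.
The deadline is May 24, 2019; from May 24, 2019 to June 1, 2019 is 8 days.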